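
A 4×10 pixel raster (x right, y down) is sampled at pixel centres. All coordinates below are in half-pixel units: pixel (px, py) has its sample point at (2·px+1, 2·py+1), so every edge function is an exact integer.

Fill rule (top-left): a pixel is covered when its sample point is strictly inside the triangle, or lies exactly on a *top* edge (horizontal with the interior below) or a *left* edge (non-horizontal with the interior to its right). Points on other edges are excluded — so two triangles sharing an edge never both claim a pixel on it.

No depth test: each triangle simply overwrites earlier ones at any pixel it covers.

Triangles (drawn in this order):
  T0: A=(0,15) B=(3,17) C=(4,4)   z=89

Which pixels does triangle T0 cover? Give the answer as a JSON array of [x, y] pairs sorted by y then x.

T0:
  2·area = 41  (B↔C swapped to make it positive)
  edge (0, 15)→(4, 4): d=(4,-11) top-left  bias=+0
  edge (4, 4)→(3, 17): d=(-1,13) right/bottom  bias=-1
  edge (3, 17)→(0, 15): d=(-3,-2) top-left  bias=+0
    (1,3)@(3, 7): e=[1,10,30] → X
    (2,3)@(5, 7): e=[23,-16,34] → .
    (1,4)@(3, 9): e=[9,8,24] → X
    (2,4)@(5, 9): e=[31,-18,28] → .
    (1,5)@(3, 11): e=[17,6,18] → X
    (2,5)@(5, 11): e=[39,-20,22] → .
    (0,6)@(1, 13): e=[3,30,8] → X
    (2,6)@(5, 13): e=[47,-22,16] → .
    (0,7)@(1, 15): e=[11,28,2] → X
    (2,7)@(5, 15): e=[55,-24,10] → .
    (0,8)@(1, 17): e=[19,26,-4] → .
    (1,8)@(3, 17): e=[41,0,0] → .  [on edge]
  covered (7 px):
    . . . .
    . . . .
    . . . .
    . X . .
    . X . .
    . X . .
    X X . .
    X X . .
    . . . .
    . . . .

Result: [[1,3],[1,4],[1,5],[0,6],[1,6],[0,7],[1,7]]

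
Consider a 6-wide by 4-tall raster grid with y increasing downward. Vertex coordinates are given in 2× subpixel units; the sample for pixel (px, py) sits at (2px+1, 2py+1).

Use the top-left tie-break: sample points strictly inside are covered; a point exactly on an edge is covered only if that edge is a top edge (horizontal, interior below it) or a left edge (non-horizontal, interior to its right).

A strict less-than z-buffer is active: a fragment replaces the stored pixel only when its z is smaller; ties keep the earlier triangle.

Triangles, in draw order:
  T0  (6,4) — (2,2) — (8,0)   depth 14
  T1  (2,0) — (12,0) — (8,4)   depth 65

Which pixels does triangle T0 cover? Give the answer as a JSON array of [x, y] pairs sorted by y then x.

T0:
  2·area = 20
  edge (6, 4)→(2, 2): d=(-4,-2) top-left  bias=+0
  edge (2, 2)→(8, 0): d=(6,-2) top-left  bias=+0
  edge (8, 0)→(6, 4): d=(-2,4) right/bottom  bias=-1
    (2,0)@(5, 1): e=[10,0,10] → █  [on edge]
    (3,0)@(7, 1): e=[14,4,2] → █
    (4,0)@(9, 1): e=[18,8,-6] → ·
    (2,1)@(5, 3): e=[2,12,6] → █
    (3,1)@(7, 3): e=[6,16,-2] → ·
    (2,2)@(5, 5): e=[-6,24,2] → ·
  covered (3 px):
    · · █ █ · ·
    · · █ · · ·
    · · · · · ·
    · · · · · ·
T1:
  2·area = 40
  edge (2, 0)→(12, 0): d=(10,0) top-left  bias=+0
  edge (12, 0)→(8, 4): d=(-4,4) right/bottom  bias=-1
  edge (8, 4)→(2, 0): d=(-6,-4) top-left  bias=+0
    (2,0)@(5, 1): e=[10,24,6] → █
    (3,0)@(7, 1): e=[10,16,14] → █
    (4,0)@(9, 1): e=[10,8,22] → █
    (5,0)@(11, 1): e=[10,0,30] → ·  [on edge]
    (2,1)@(5, 3): e=[30,16,-6] → ·
    (3,1)@(7, 3): e=[30,8,2] → █
    (4,1)@(9, 3): e=[30,0,10] → ·  [on edge]
    (3,2)@(7, 5): e=[50,0,-10] → ·  [on edge]
    (2,3)@(5, 7): e=[70,0,-30] → ·  [on edge]
  covered (4 px):
    · · █ █ █ ·
    · · · █ · ·
    · · · · · ·
    · · · · · ·

Final: [[2,0],[3,0],[2,1]]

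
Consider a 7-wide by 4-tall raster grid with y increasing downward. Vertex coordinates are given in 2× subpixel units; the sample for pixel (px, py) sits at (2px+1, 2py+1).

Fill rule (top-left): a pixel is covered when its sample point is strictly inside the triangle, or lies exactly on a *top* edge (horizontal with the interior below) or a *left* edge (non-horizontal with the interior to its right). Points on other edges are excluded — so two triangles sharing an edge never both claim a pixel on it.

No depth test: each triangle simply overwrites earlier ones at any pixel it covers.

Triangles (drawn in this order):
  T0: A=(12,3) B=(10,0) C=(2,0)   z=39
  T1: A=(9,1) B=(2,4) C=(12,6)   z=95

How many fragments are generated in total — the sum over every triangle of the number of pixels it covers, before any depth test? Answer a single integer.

T0:
  2·area = 24  (B↔C swapped to make it positive)
  edge (12, 3)→(2, 0): d=(-10,-3) top-left  bias=+0
  edge (2, 0)→(10, 0): d=(8,0) top-left  bias=+0
  edge (10, 0)→(12, 3): d=(2,3) right/bottom  bias=-1
    (3,0)@(7, 1): e=[5,8,11] → X
    (4,0)@(9, 1): e=[11,8,5] → X
    (5,0)@(11, 1): e=[17,8,-1] → .
    (3,1)@(7, 3): e=[-15,24,15] → .
    (4,1)@(9, 3): e=[-9,24,9] → .
  covered (2 px):
    . . . X X . .
    . . . . . . .
    . . . . . . .
    . . . . . . .
T1:
  2·area = 44  (B↔C swapped to make it positive)
  edge (9, 1)→(12, 6): d=(3,5) right/bottom  bias=-1
  edge (12, 6)→(2, 4): d=(-10,-2) top-left  bias=+0
  edge (2, 4)→(9, 1): d=(7,-3) top-left  bias=+0
    (4,0)@(9, 1): e=[0,44,0] → .  [on edge]
    (2,1)@(5, 3): e=[26,16,2] → X
    (3,1)@(7, 3): e=[16,20,8] → X
    (4,1)@(9, 3): e=[6,24,14] → X
    (5,1)@(11, 3): e=[-4,28,20] → .
    (2,2)@(5, 5): e=[32,-4,16] → .
    (3,2)@(7, 5): e=[22,0,22] → X  [on edge]
    (5,2)@(11, 5): e=[2,8,34] → X
    (6,2)@(13, 5): e=[-8,12,40] → .
    (3,3)@(7, 7): e=[28,-20,36] → .
    (4,3)@(9, 7): e=[18,-16,42] → .
    (5,3)@(11, 7): e=[8,-12,48] → .
  covered (6 px):
    . . . . . . .
    . . X X X . .
    . . . X X X .
    . . . . . . .

Result: 8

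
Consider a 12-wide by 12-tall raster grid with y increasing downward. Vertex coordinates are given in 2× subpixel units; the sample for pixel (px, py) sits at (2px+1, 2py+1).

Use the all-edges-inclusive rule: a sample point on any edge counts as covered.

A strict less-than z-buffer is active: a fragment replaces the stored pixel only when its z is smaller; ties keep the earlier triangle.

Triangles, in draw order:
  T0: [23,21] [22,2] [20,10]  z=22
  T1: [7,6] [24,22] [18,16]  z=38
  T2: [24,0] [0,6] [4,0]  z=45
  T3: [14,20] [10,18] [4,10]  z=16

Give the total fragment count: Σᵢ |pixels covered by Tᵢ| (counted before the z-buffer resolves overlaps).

T0:
  2·area = 46  (B↔C swapped to make it positive)
  edge (23, 21)→(20, 10): d=(-3,-11) inclusive
  edge (20, 10)→(22, 2): d=(2,-8) inclusive
  edge (22, 2)→(23, 21): d=(1,19) inclusive
    (10,3)@(21, 7): e=[20,2,24] → █
    (11,3)@(23, 7): e=[42,18,-14] → ·
    (10,4)@(21, 9): e=[14,6,26] → █
    (11,4)@(23, 9): e=[36,22,-12] → ·
    (10,5)@(21, 11): e=[8,10,28] → █
    (11,5)@(23, 11): e=[30,26,-10] → ·
    (10,6)@(21, 13): e=[2,14,30] → █
    (11,6)@(23, 13): e=[24,30,-8] → ·
    (10,7)@(21, 15): e=[-4,18,32] → ·
    (11,10)@(23, 21): e=[0,46,0] → █  [on edge]
    (11,11)@(23, 23): e=[-6,50,2] → ·
  covered (5 px):
    · · · · · · · · · · · ·
    · · · · · · · · · · · ·
    · · · · · · · · · · · ·
    · · · · · · · · · · █ ·
    · · · · · · · · · · █ ·
    · · · · · · · · · · █ ·
    · · · · · · · · · · █ ·
    · · · · · · · · · · · ·
    · · · · · · · · · · · ·
    · · · · · · · · · · · ·
    · · · · · · · · · · · █
    · · · · · · · · · · · ·
T1:
  2·area = 6  (B↔C swapped to make it positive)
  edge (7, 6)→(18, 16): d=(11,10) inclusive
  edge (18, 16)→(24, 22): d=(6,6) inclusive
  edge (24, 22)→(7, 6): d=(-17,-16) inclusive
    (1,0)@(3, 1): e=[-15,0,21] → ·  [on edge]
    (2,1)@(5, 3): e=[-13,0,19] → ·  [on edge]
    (3,2)@(7, 5): e=[-11,0,17] → ·  [on edge]
    (4,3)@(9, 7): e=[-9,0,15] → ·  [on edge]
    (5,4)@(11, 9): e=[-7,0,13] → ·  [on edge]
    (6,5)@(13, 11): e=[-5,0,11] → ·  [on edge]
    (7,6)@(15, 13): e=[-3,0,9] → ·  [on edge]
    (8,7)@(17, 15): e=[-1,0,7] → ·  [on edge]
    (9,8)@(19, 17): e=[1,0,5] → █  [on edge]
    (10,8)@(21, 17): e=[-19,-12,37] → ·
    (9,9)@(19, 19): e=[23,12,-29] → ·
    (10,9)@(21, 19): e=[3,0,3] → █  [on edge]
    (11,10)@(23, 21): e=[5,0,1] → █  [on edge]
  covered (3 px):
    · · · · · · · · · · · ·
    · · · · · · · · · · · ·
    · · · · · · · · · · · ·
    · · · · · · · · · · · ·
    · · · · · · · · · · · ·
    · · · · · · · · · · · ·
    · · · · · · · · · · · ·
    · · · · · · · · · · · ·
    · · · · · · · · · █ · ·
    · · · · · · · · · · █ ·
    · · · · · · · · · · · █
    · · · · · · · · · · · ·
T2:
  2·area = 120
  edge (24, 0)→(0, 6): d=(-24,6) inclusive
  edge (0, 6)→(4, 0): d=(4,-6) inclusive
  edge (4, 0)→(24, 0): d=(20,0) inclusive
    (2,0)@(5, 1): e=[90,10,20] → █
    (3,0)@(7, 1): e=[78,22,20] → █
    (4,0)@(9, 1): e=[66,34,20] → █
    (5,0)@(11, 1): e=[54,46,20] → █
    (6,0)@(13, 1): e=[42,58,20] → █
    (7,0)@(15, 1): e=[30,70,20] → █
    (8,0)@(17, 1): e=[18,82,20] → █
    (9,0)@(19, 1): e=[6,94,20] → █
    (10,0)@(21, 1): e=[-6,106,20] → ·
    (1,1)@(3, 3): e=[54,6,60] → █
    (6,1)@(13, 3): e=[-6,66,60] → ·
    (7,1)@(15, 3): e=[-18,78,60] → ·
  covered (15 px):
    · · █ █ █ █ █ █ █ █ · ·
    · █ █ █ █ █ · · · · · ·
    █ █ · · · · · · · · · ·
    · · · · · · · · · · · ·
    · · · · · · · · · · · ·
    · · · · · · · · · · · ·
    · · · · · · · · · · · ·
    · · · · · · · · · · · ·
    · · · · · · · · · · · ·
    · · · · · · · · · · · ·
    · · · · · · · · · · · ·
    · · · · · · · · · · · ·
T3:
  2·area = 20
  edge (14, 20)→(10, 18): d=(-4,-2) inclusive
  edge (10, 18)→(4, 10): d=(-6,-8) inclusive
  edge (4, 10)→(14, 20): d=(10,10) inclusive
    (0,3)@(1, 7): e=[26,-6,0] → ·  [on edge]
    (1,4)@(3, 9): e=[22,-2,0] → ·  [on edge]
    (2,5)@(5, 11): e=[18,2,0] → █  [on edge]
    (3,5)@(7, 11): e=[22,18,-20] → ·
    (2,6)@(5, 13): e=[10,-10,20] → ·
    (3,6)@(7, 13): e=[14,6,0] → █  [on edge]
    (4,6)@(9, 13): e=[18,22,-20] → ·
    (3,7)@(7, 15): e=[6,-6,20] → ·
    (4,7)@(9, 15): e=[10,10,0] → █  [on edge]
    (5,7)@(11, 15): e=[14,26,-20] → ·
    (4,8)@(9, 17): e=[2,-2,20] → ·
    (5,8)@(11, 17): e=[6,14,0] → █  [on edge]
    (6,9)@(13, 19): e=[2,18,0] → █  [on edge]
    (7,10)@(15, 21): e=[-2,22,0] → ·  [on edge]
    (8,11)@(17, 23): e=[-6,26,0] → ·  [on edge]
  covered (5 px):
    · · · · · · · · · · · ·
    · · · · · · · · · · · ·
    · · · · · · · · · · · ·
    · · · · · · · · · · · ·
    · · · · · · · · · · · ·
    · · █ · · · · · · · · ·
    · · · █ · · · · · · · ·
    · · · · █ · · · · · · ·
    · · · · · █ · · · · · ·
    · · · · · · █ · · · · ·
    · · · · · · · · · · · ·
    · · · · · · · · · · · ·

Answer: 28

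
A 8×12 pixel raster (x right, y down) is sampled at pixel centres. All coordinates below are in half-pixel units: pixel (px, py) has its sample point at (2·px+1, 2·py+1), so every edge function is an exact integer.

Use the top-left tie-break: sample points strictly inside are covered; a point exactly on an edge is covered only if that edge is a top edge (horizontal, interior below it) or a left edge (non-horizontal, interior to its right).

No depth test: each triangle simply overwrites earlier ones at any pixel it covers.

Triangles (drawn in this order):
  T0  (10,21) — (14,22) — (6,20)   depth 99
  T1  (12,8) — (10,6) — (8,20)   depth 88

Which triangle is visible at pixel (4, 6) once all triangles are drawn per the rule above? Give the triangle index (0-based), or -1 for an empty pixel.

T0:
  degenerate (2·area = 0) — covers nothing
T1:
  2·area = 32  (B↔C swapped to make it positive)
  edge (12, 8)→(8, 20): d=(-4,12) right/bottom  bias=-1
  edge (8, 20)→(10, 6): d=(2,-14) top-left  bias=+0
  edge (10, 6)→(12, 8): d=(2,2) right/bottom  bias=-1
    (2,0)@(5, 1): e=[112,-80,0] → ·  [on edge]
    (3,1)@(7, 3): e=[80,-48,0] → ·  [on edge]
    (4,2)@(9, 5): e=[48,-16,0] → ·  [on edge]
    (6,2)@(13, 5): e=[0,40,-8] → ·  [on edge]
    (5,3)@(11, 7): e=[16,16,0] → ·  [on edge]
    (5,4)@(11, 9): e=[8,20,4] → #
    (6,4)@(13, 9): e=[-16,48,0] → ·  [on edge]
    (5,5)@(11, 11): e=[0,24,8] → ·  [on edge]
    (7,5)@(15, 11): e=[-48,80,0] → ·  [on edge]
    (4,6)@(9, 13): e=[16,0,16] → #  [on edge]
    (5,6)@(11, 13): e=[-8,28,12] → ·
    (4,7)@(9, 15): e=[8,4,20] → #
    (4,8)@(9, 17): e=[0,8,24] → ·  [on edge]
    (3,11)@(7, 23): e=[0,-8,40] → ·  [on edge]
  covered (3 px):
    · · · · · · · ·
    · · · · · · · ·
    · · · · · · · ·
    · · · · · · · ·
    · · · · · # · ·
    · · · · · · · ·
    · · · · # · · ·
    · · · · # · · ·
    · · · · · · · ·
    · · · · · · · ·
    · · · · · · · ·
    · · · · · · · ·

Z-buffer (winner per pixel, '.' = empty):
  . . . . . . . .
  . . . . . . . .
  . . . . . . . .
  . . . . . . . .
  . . . . . 1 . .
  . . . . . . . .
  . . . . 1 . . .
  . . . . 1 . . .
  . . . . . . . .
  . . . . . . . .
  . . . . . . . .
  . . . . . . . .

Answer: 1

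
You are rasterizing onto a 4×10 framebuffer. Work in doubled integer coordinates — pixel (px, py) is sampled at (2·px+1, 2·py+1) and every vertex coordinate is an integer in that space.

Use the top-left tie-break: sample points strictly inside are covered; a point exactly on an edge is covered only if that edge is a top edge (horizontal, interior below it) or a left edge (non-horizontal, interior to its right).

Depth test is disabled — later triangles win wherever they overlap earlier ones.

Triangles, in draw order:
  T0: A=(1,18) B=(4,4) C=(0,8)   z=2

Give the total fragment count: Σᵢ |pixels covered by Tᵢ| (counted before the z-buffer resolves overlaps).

T0:
  2·area = 44  (B↔C swapped to make it positive)
  edge (1, 18)→(0, 8): d=(-1,-10) top-left  bias=+0
  edge (0, 8)→(4, 4): d=(4,-4) top-left  bias=+0
  edge (4, 4)→(1, 18): d=(-3,14) right/bottom  bias=-1
    (3,0)@(7, 1): e=[77,0,-33] → ·  [on edge]
    (2,1)@(5, 3): e=[55,0,-11] → ·  [on edge]
    (1,2)@(3, 5): e=[33,0,11] → █  [on edge]
    (2,2)@(5, 5): e=[53,8,-17] → ·
    (0,3)@(1, 7): e=[11,0,33] → █  [on edge]
    (2,3)@(5, 7): e=[51,16,-23] → ·
    (0,4)@(1, 9): e=[9,8,27] → █
    (1,4)@(3, 9): e=[29,16,-1] → ·
    (0,5)@(1, 11): e=[7,16,21] → █
    (1,5)@(3, 11): e=[27,24,-7] → ·
    (0,6)@(1, 13): e=[5,24,15] → █
    (1,6)@(3, 13): e=[25,32,-13] → ·
  covered (8 px):
    · · · ·
    · · · ·
    · █ · ·
    █ █ · ·
    █ · · ·
    █ · · ·
    █ · · ·
    █ · · ·
    █ · · ·
    · · · ·

Result: 8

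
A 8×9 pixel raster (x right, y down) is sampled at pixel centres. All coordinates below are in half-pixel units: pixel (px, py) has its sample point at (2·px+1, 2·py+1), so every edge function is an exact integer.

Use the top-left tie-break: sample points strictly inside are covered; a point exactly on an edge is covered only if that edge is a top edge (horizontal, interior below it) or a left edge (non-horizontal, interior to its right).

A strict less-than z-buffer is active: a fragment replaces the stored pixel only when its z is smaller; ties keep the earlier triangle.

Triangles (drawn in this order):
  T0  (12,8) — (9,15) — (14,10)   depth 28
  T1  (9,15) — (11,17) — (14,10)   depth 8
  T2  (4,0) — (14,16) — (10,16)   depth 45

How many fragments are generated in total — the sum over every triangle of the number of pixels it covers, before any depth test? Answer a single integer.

T0:
  2·area = 20  (B↔C swapped to make it positive)
  edge (12, 8)→(14, 10): d=(2,2) right/bottom  bias=-1
  edge (14, 10)→(9, 15): d=(-5,5) right/bottom  bias=-1
  edge (9, 15)→(12, 8): d=(3,-7) top-left  bias=+0
    (2,0)@(5, 1): e=[0,90,-70] → ·  [on edge]
    (7,0)@(15, 1): e=[-20,40,0] → ·  [on edge]
    (3,1)@(7, 3): e=[0,70,-50] → ·  [on edge]
    (4,2)@(9, 5): e=[0,50,-30] → ·  [on edge]
    (5,3)@(11, 7): e=[0,30,-10] → ·  [on edge]
    (6,4)@(13, 9): e=[0,10,10] → ·  [on edge]
    (7,4)@(15, 9): e=[-4,0,24] → ·  [on edge]
    (5,5)@(11, 11): e=[8,10,2] → #
    (6,5)@(13, 11): e=[4,0,16] → ·  [on edge]
    (7,5)@(15, 11): e=[0,-10,30] → ·  [on edge]
    (5,6)@(11, 13): e=[12,0,8] → ·  [on edge]
    (4,7)@(9, 15): e=[20,0,0] → ·  [on edge]
    (3,8)@(7, 17): e=[28,0,-8] → ·  [on edge]
  covered (1 px):
    · · · · · · · ·
    · · · · · · · ·
    · · · · · · · ·
    · · · · · · · ·
    · · · · · · · ·
    · · · · · # · ·
    · · · · · · · ·
    · · · · · · · ·
    · · · · · · · ·
T1:
  2·area = 20  (B↔C swapped to make it positive)
  edge (9, 15)→(14, 10): d=(5,-5) top-left  bias=+0
  edge (14, 10)→(11, 17): d=(-3,7) right/bottom  bias=-1
  edge (11, 17)→(9, 15): d=(-2,-2) top-left  bias=+0
    (0,3)@(1, 7): e=[-80,100,0] → ·  [on edge]
    (1,4)@(3, 9): e=[-60,80,0] → ·  [on edge]
    (7,4)@(15, 9): e=[0,-4,24] → ·  [on edge]
    (2,5)@(5, 11): e=[-40,60,0] → ·  [on edge]
    (6,5)@(13, 11): e=[0,4,16] → #  [on edge]
    (7,5)@(15, 11): e=[10,-10,20] → ·
    (3,6)@(7, 13): e=[-20,40,0] → ·  [on edge]
    (5,6)@(11, 13): e=[0,12,8] → #  [on edge]
    (6,6)@(13, 13): e=[10,-2,12] → ·
    (4,7)@(9, 15): e=[0,20,0] → #  [on edge]
    (6,7)@(13, 15): e=[20,-8,8] → ·
    (3,8)@(7, 17): e=[0,28,-8] → ·  [on edge]
    (5,8)@(11, 17): e=[20,0,0] → ·  [on edge]
  covered (4 px):
    · · · · · · · ·
    · · · · · · · ·
    · · · · · · · ·
    · · · · · · · ·
    · · · · · · · ·
    · · · · · · # ·
    · · · · · # · ·
    · · · · # # · ·
    · · · · · · · ·
T2:
  2·area = 64
  edge (4, 0)→(14, 16): d=(10,16) right/bottom  bias=-1
  edge (14, 16)→(10, 16): d=(-4,0) right/bottom  bias=-1
  edge (10, 16)→(4, 0): d=(-6,-16) top-left  bias=+0
    (3,2)@(7, 5): e=[2,44,18] → #
    (4,2)@(9, 5): e=[-30,44,50] → ·
    (3,3)@(7, 7): e=[22,36,6] → #
    (4,3)@(9, 7): e=[-10,36,38] → ·
    (3,4)@(7, 9): e=[42,28,-6] → ·
    (4,4)@(9, 9): e=[10,28,26] → #
    (5,4)@(11, 9): e=[-22,28,58] → ·
    (4,5)@(9, 11): e=[30,20,14] → #
    (5,5)@(11, 11): e=[-2,20,46] → ·
    (4,6)@(9, 13): e=[50,12,2] → #
    (5,6)@(11, 13): e=[18,12,34] → #
    (6,6)@(13, 13): e=[-14,12,66] → ·
  covered (8 px):
    · · · · · · · ·
    · · · · · · · ·
    · · · # · · · ·
    · · · # · · · ·
    · · · · # · · ·
    · · · · # · · ·
    · · · · # # · ·
    · · · · · # # ·
    · · · · · · · ·

Result: 13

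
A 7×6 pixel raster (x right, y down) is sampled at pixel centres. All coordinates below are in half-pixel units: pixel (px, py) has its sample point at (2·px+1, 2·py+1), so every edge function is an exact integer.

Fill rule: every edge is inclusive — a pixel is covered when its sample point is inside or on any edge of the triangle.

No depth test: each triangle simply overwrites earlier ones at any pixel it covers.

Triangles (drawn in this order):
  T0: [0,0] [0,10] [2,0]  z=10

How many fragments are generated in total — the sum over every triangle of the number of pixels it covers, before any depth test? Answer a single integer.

T0:
  2·area = 20  (B↔C swapped to make it positive)
  edge (0, 0)→(2, 0): d=(2,0) inclusive
  edge (2, 0)→(0, 10): d=(-2,10) inclusive
  edge (0, 10)→(0, 0): d=(0,-10) inclusive
    (0,0)@(1, 1): e=[2,8,10] → █
    (1,0)@(3, 1): e=[2,-12,30] → ·
    (0,1)@(1, 3): e=[6,4,10] → █
    (1,1)@(3, 3): e=[6,-16,30] → ·
    (0,2)@(1, 5): e=[10,0,10] → █  [on edge]
    (1,2)@(3, 5): e=[10,-20,30] → ·
    (0,3)@(1, 7): e=[14,-4,10] → ·
  covered (3 px):
    █ · · · · · ·
    █ · · · · · ·
    █ · · · · · ·
    · · · · · · ·
    · · · · · · ·
    · · · · · · ·

Result: 3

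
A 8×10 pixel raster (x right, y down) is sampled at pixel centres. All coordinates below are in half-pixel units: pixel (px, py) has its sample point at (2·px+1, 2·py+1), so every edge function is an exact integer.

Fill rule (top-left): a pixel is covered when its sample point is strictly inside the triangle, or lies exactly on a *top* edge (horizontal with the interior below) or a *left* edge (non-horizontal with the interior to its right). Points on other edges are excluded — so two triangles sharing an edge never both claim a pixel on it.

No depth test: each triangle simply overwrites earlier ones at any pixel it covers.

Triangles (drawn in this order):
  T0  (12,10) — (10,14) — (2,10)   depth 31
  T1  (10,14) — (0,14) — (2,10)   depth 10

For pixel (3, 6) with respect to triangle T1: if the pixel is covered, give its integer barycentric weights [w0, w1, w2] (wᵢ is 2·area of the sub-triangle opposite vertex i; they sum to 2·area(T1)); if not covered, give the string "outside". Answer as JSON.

T0:
  2·area = 40
  edge (12, 10)→(10, 14): d=(-2,4) right/bottom  bias=-1
  edge (10, 14)→(2, 10): d=(-8,-4) top-left  bias=+0
  edge (2, 10)→(12, 10): d=(10,0) top-left  bias=+0
    (2,5)@(5, 11): e=[26,4,10] → X
    (3,5)@(7, 11): e=[18,12,10] → X
    (4,5)@(9, 11): e=[10,20,10] → X
    (5,5)@(11, 11): e=[2,28,10] → X
    (6,5)@(13, 11): e=[-6,36,10] → .
    (2,6)@(5, 13): e=[22,-12,30] → .
    (3,6)@(7, 13): e=[14,-4,30] → .
    (4,6)@(9, 13): e=[6,4,30] → X
    (5,6)@(11, 13): e=[-2,12,30] → .
    (4,7)@(9, 15): e=[2,-12,50] → .
  covered (5 px):
    . . . . . . . .
    . . . . . . . .
    . . . . . . . .
    . . . . . . . .
    . . . . . . . .
    . . X X X X . .
    . . . . X . . .
    . . . . . . . .
    . . . . . . . .
    . . . . . . . .
T1:
  2·area = 40
  edge (10, 14)→(0, 14): d=(-10,0) right/bottom  bias=-1
  edge (0, 14)→(2, 10): d=(2,-4) top-left  bias=+0
  edge (2, 10)→(10, 14): d=(8,4) right/bottom  bias=-1
    (1,5)@(3, 11): e=[30,6,4] → X
    (2,5)@(5, 11): e=[30,14,-4] → .
    (0,6)@(1, 13): e=[10,2,28] → X
    (2,6)@(5, 13): e=[10,18,12] → X
    (3,6)@(7, 13): e=[10,26,4] → X
    (4,6)@(9, 13): e=[10,34,-4] → .
    (0,7)@(1, 15): e=[-10,6,44] → .
    (1,7)@(3, 15): e=[-10,14,36] → .
    (2,7)@(5, 15): e=[-10,22,28] → .
    (3,7)@(7, 15): e=[-10,30,20] → .
  covered (5 px):
    . . . . . . . .
    . . . . . . . .
    . . . . . . . .
    . . . . . . . .
    . . . . . . . .
    . X . . . . . .
    X X X X . . . .
    . . . . . . . .
    . . . . . . . .
    . . . . . . . .

Final: [26,4,10]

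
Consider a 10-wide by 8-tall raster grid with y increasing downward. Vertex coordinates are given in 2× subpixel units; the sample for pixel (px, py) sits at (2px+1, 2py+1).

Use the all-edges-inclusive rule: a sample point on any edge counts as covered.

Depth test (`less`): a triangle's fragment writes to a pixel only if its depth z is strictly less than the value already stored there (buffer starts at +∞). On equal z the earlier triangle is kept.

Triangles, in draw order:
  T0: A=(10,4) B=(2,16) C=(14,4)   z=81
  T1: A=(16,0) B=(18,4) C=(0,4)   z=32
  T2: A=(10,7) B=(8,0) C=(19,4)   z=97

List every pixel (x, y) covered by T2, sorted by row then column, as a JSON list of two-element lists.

T0:
  2·area = 48  (B↔C swapped to make it positive)
  edge (10, 4)→(14, 4): d=(4,0) inclusive
  edge (14, 4)→(2, 16): d=(-12,12) inclusive
  edge (2, 16)→(10, 4): d=(8,-12) inclusive
    (8,0)@(17, 1): e=[-12,0,60] → ·  [on edge]
    (7,1)@(15, 3): e=[-4,0,52] → ·  [on edge]
    (5,2)@(11, 5): e=[4,24,20] → #
    (6,2)@(13, 5): e=[4,0,44] → #  [on edge]
    (7,2)@(15, 5): e=[4,-24,68] → ·
    (4,3)@(9, 7): e=[12,24,12] → #
    (5,3)@(11, 7): e=[12,0,36] → #  [on edge]
    (6,3)@(13, 7): e=[12,-24,60] → ·
    (3,4)@(7, 9): e=[20,24,4] → #
    (4,4)@(9, 9): e=[20,0,28] → #  [on edge]
    (5,4)@(11, 9): e=[20,-24,52] → ·
    (3,5)@(7, 11): e=[28,0,20] → #  [on edge]
    (2,6)@(5, 13): e=[36,0,12] → #  [on edge]
    (1,7)@(3, 15): e=[44,0,4] → #  [on edge]
  covered (9 px):
    · · · · · · · · · ·
    · · · · · · · · · ·
    · · · · · # # · · ·
    · · · · # # · · · ·
    · · · # # · · · · ·
    · · · # · · · · · ·
    · · # · · · · · · ·
    · # · · · · · · · ·
T1:
  2·area = 72
  edge (16, 0)→(18, 4): d=(2,4) inclusive
  edge (18, 4)→(0, 4): d=(-18,0) inclusive
  edge (0, 4)→(16, 0): d=(16,-4) inclusive
    (6,0)@(13, 1): e=[14,54,4] → #
    (7,0)@(15, 1): e=[6,54,12] → #
    (8,0)@(17, 1): e=[-2,54,20] → ·
    (2,1)@(5, 3): e=[50,18,4] → #
    (3,1)@(7, 3): e=[42,18,12] → #
    (4,1)@(9, 3): e=[34,18,20] → #
    (5,1)@(11, 3): e=[26,18,28] → #
    (8,1)@(17, 3): e=[2,18,52] → #
    (9,1)@(19, 3): e=[-6,18,60] → ·
    (2,2)@(5, 5): e=[54,-18,36] → ·
    (3,2)@(7, 5): e=[46,-18,44] → ·
    (4,2)@(9, 5): e=[38,-18,52] → ·
  covered (9 px):
    · · · · · · # # · ·
    · · # # # # # # # ·
    · · · · · · · · · ·
    · · · · · · · · · ·
    · · · · · · · · · ·
    · · · · · · · · · ·
    · · · · · · · · · ·
    · · · · · · · · · ·
T2:
  2·area = 69
  edge (10, 7)→(8, 0): d=(-2,-7) inclusive
  edge (8, 0)→(19, 4): d=(11,4) inclusive
  edge (19, 4)→(10, 7): d=(-9,3) inclusive
    (4,0)@(9, 1): e=[5,7,57] → #
    (5,0)@(11, 1): e=[19,-1,51] → ·
    (4,1)@(9, 3): e=[1,29,39] → #
    (5,1)@(11, 3): e=[15,21,33] → #
    (6,1)@(13, 3): e=[29,13,27] → #
    (7,1)@(15, 3): e=[43,5,21] → #
    (8,1)@(17, 3): e=[57,-3,15] → ·
    (4,2)@(9, 5): e=[-3,51,21] → ·
    (5,2)@(11, 5): e=[11,43,15] → #
    (8,2)@(17, 5): e=[53,19,-3] → ·
    (5,3)@(11, 7): e=[7,65,-3] → ·
    (6,3)@(13, 7): e=[21,57,-9] → ·
  covered (8 px):
    · · · · # · · · · ·
    · · · · # # # # · ·
    · · · · · # # # · ·
    · · · · · · · · · ·
    · · · · · · · · · ·
    · · · · · · · · · ·
    · · · · · · · · · ·
    · · · · · · · · · ·

Answer: [[4,0],[4,1],[5,1],[6,1],[7,1],[5,2],[6,2],[7,2]]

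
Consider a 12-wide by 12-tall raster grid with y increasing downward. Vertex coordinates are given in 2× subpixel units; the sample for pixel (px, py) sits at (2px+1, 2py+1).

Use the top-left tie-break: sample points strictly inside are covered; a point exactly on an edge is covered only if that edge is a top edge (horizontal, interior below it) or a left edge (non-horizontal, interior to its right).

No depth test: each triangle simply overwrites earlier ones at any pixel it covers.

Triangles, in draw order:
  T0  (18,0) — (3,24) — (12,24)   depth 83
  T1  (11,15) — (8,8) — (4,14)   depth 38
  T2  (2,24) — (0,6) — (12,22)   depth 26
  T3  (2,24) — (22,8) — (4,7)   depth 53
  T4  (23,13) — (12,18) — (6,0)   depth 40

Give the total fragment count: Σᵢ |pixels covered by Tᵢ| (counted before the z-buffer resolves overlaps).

T0:
  2·area = 216  (B↔C swapped to make it positive)
  edge (18, 0)→(12, 24): d=(-6,24) right/bottom  bias=-1
  edge (12, 24)→(3, 24): d=(-9,0) right/bottom  bias=-1
  edge (3, 24)→(18, 0): d=(15,-24) top-left  bias=+0
    (8,1)@(17, 3): e=[6,189,21] → X
    (9,1)@(19, 3): e=[-42,189,69] → .
    (7,2)@(15, 5): e=[42,171,3] → X
    (8,2)@(17, 5): e=[-6,171,51] → .
    (7,3)@(15, 7): e=[30,153,33] → X
    (8,3)@(17, 7): e=[-18,153,81] → .
    (6,4)@(13, 9): e=[66,135,15] → X
    (8,4)@(17, 9): e=[-30,135,111] → .
    (6,5)@(13, 11): e=[54,117,45] → X
    (8,5)@(17, 11): e=[-42,117,141] → .
    (5,6)@(11, 13): e=[90,99,27] → X
    (7,6)@(15, 13): e=[-6,99,123] → .
  covered (27 px):
    . . . . . . . . . . . .
    . . . . . . . . X . . .
    . . . . . . . X . . . .
    . . . . . . . X . . . .
    . . . . . . X X . . . .
    . . . . . . X X . . . .
    . . . . . X X . . . . .
    . . . . X X X . . . . .
    . . . . X X X . . . . .
    . . . X X X X . . . . .
    . . X X X X . . . . . .
    . . X X X X . . . . . .
T1:
  2·area = 46  (B↔C swapped to make it positive)
  edge (11, 15)→(4, 14): d=(-7,-1) top-left  bias=+0
  edge (4, 14)→(8, 8): d=(4,-6) top-left  bias=+0
  edge (8, 8)→(11, 15): d=(3,7) right/bottom  bias=-1
    (2,0)@(5, 1): e=[92,-46,0] → .  [on edge]
    (3,5)@(7, 11): e=[24,6,16] → X
    (4,5)@(9, 11): e=[26,18,2] → X
    (5,5)@(11, 11): e=[28,30,-12] → .
    (2,6)@(5, 13): e=[8,2,36] → X
    (5,6)@(11, 13): e=[14,38,-6] → .
    (2,7)@(5, 15): e=[-6,10,42] → .
    (3,7)@(7, 15): e=[-4,22,28] → .
    (4,7)@(9, 15): e=[-2,34,14] → .
    (5,7)@(11, 15): e=[0,46,0] → .  [on edge]
  covered (5 px):
    . . . . . . . . . . . .
    . . . . . . . . . . . .
    . . . . . . . . . . . .
    . . . . . . . . . . . .
    . . . . . . . . . . . .
    . . . X X . . . . . . .
    . . X X X . . . . . . .
    . . . . . . . . . . . .
    . . . . . . . . . . . .
    . . . . . . . . . . . .
    . . . . . . . . . . . .
    . . . . . . . . . . . .
T2:
  2·area = 184
  edge (2, 24)→(0, 6): d=(-2,-18) top-left  bias=+0
  edge (0, 6)→(12, 22): d=(12,16) right/bottom  bias=-1
  edge (12, 22)→(2, 24): d=(-10,2) right/bottom  bias=-1
    (0,4)@(1, 9): e=[12,20,152] → X
    (1,4)@(3, 9): e=[48,-12,148] → .
    (0,5)@(1, 11): e=[8,44,132] → X
    (1,5)@(3, 11): e=[44,12,128] → X
    (2,5)@(5, 11): e=[80,-20,124] → .
    (0,6)@(1, 13): e=[4,68,112] → X
    (2,6)@(5, 13): e=[76,4,104] → X
    (3,6)@(7, 13): e=[112,-28,100] → .
    (0,7)@(1, 15): e=[0,92,92] → X  [on edge]
    (3,7)@(7, 15): e=[108,-4,80] → .
    (0,8)@(1, 17): e=[-4,116,72] → .
    (1,8)@(3, 17): e=[32,84,68] → X
    (8,10)@(17, 21): e=[276,-92,0] → .  [on edge]
    (3,11)@(7, 23): e=[92,92,0] → .  [on edge]
  covered (23 px):
    . . . . . . . . . . . .
    . . . . . . . . . . . .
    . . . . . . . . . . . .
    . . . . . . . . . . . .
    X . . . . . . . . . . .
    X X . . . . . . . . . .
    X X X . . . . . . . . .
    X X X . . . . . . . . .
    . X X X . . . . . . . .
    . X X X X . . . . . . .
    . X X X X X . . . . . .
    . X X . . . . . . . . .
T3:
  2·area = 308  (B↔C swapped to make it positive)
  edge (2, 24)→(4, 7): d=(2,-17) top-left  bias=+0
  edge (4, 7)→(22, 8): d=(18,1) right/bottom  bias=-1
  edge (22, 8)→(2, 24): d=(-20,16) right/bottom  bias=-1
    (2,4)@(5, 9): e=[21,35,252] → X
    (3,4)@(7, 9): e=[55,33,220] → X
    (4,4)@(9, 9): e=[89,31,188] → X
    (5,4)@(11, 9): e=[123,29,156] → X
    (6,4)@(13, 9): e=[157,27,124] → X
    (7,4)@(15, 9): e=[191,25,92] → X
    (8,4)@(17, 9): e=[225,23,60] → X
    (9,4)@(19, 9): e=[259,21,28] → X
    (10,4)@(21, 9): e=[293,19,-4] → .
    (2,5)@(5, 11): e=[25,71,212] → X
    (9,5)@(19, 11): e=[263,57,-12] → .
    (2,6)@(5, 13): e=[29,107,172] → X
  covered (36 px):
    . . . . . . . . . . . .
    . . . . . . . . . . . .
    . . . . . . . . . . . .
    . . . . . . . . . . . .
    . . X X X X X X X X . .
    . . X X X X X X X . . .
    . . X X X X X X . . . .
    . . X X X X X . . . . .
    . X X X X . . . . . . .
    . X X X . . . . . . . .
    . X X . . . . . . . . .
    . X . . . . . . . . . .
T4:
  2·area = 228
  edge (23, 13)→(12, 18): d=(-11,5) right/bottom  bias=-1
  edge (12, 18)→(6, 0): d=(-6,-18) top-left  bias=+0
  edge (6, 0)→(23, 13): d=(17,13) right/bottom  bias=-1
    (3,0)@(7, 1): e=[212,12,4] → X
    (4,0)@(9, 1): e=[202,48,-22] → .
    (3,1)@(7, 3): e=[190,0,38] → X  [on edge]
    (4,1)@(9, 3): e=[180,36,12] → X
    (5,1)@(11, 3): e=[170,72,-14] → .
    (3,2)@(7, 5): e=[168,-12,72] → .
    (4,2)@(9, 5): e=[158,24,46] → X
    (5,2)@(11, 5): e=[148,60,20] → X
    (6,2)@(13, 5): e=[138,96,-6] → .
    (4,3)@(9, 7): e=[136,12,80] → X
    (6,3)@(13, 7): e=[116,84,28] → X
    (7,3)@(15, 7): e=[106,120,2] → X
    (4,4)@(9, 9): e=[114,0,114] → X  [on edge]
    (11,6)@(23, 13): e=[0,228,0] → .  [on edge]
    (5,7)@(11, 15): e=[38,0,190] → X  [on edge]
    (6,10)@(13, 21): e=[-38,0,266] → .  [on edge]
    (0,11)@(1, 23): e=[0,-228,456] → .  [on edge]
  covered (30 px):
    . . . X . . . . . . . .
    . . . X X . . . . . . .
    . . . . X X . . . . . .
    . . . . X X X X . . . .
    . . . . X X X X X . . .
    . . . . . X X X X X . .
    . . . . . X X X X X X .
    . . . . . X X X X . . .
    . . . . . . X . . . . .
    . . . . . . . . . . . .
    . . . . . . . . . . . .
    . . . . . . . . . . . .

Result: 121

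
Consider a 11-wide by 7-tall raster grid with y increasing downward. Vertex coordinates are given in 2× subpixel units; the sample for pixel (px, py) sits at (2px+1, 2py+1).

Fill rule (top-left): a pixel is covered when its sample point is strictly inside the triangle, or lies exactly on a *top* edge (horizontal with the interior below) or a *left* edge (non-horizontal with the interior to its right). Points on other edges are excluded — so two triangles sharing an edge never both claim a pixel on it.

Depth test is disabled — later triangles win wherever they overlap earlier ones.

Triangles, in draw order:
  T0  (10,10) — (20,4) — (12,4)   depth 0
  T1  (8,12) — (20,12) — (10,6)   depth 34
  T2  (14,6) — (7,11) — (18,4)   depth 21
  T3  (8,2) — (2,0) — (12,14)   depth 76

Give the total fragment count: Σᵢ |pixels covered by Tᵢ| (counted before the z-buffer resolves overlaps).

T0:
  2·area = 48  (B↔C swapped to make it positive)
  edge (10, 10)→(12, 4): d=(2,-6) top-left  bias=+0
  edge (12, 4)→(20, 4): d=(8,0) top-left  bias=+0
  edge (20, 4)→(10, 10): d=(-10,6) right/bottom  bias=-1
    (6,0)@(13, 1): e=[0,-24,72] → ·  [on edge]
    (6,2)@(13, 5): e=[8,8,32] → #
    (7,2)@(15, 5): e=[20,8,20] → #
    (8,2)@(17, 5): e=[32,8,8] → #
    (9,2)@(19, 5): e=[44,8,-4] → ·
    (5,3)@(11, 7): e=[0,24,24] → #  [on edge]
    (7,3)@(15, 7): e=[24,24,0] → ·  [on edge]
    (8,3)@(17, 7): e=[36,24,-12] → ·
    (5,4)@(11, 9): e=[4,40,4] → #
    (6,4)@(13, 9): e=[16,40,-8] → ·
    (5,5)@(11, 11): e=[8,56,-16] → ·
    (2,6)@(5, 13): e=[-24,72,0] → ·  [on edge]
    (4,6)@(9, 13): e=[0,72,-24] → ·  [on edge]
  covered (6 px):
    · · · · · · · · · · ·
    · · · · · · · · · · ·
    · · · · · · # # # · ·
    · · · · · # # · · · ·
    · · · · · # · · · · ·
    · · · · · · · · · · ·
    · · · · · · · · · · ·
T1:
  2·area = 72  (B↔C swapped to make it positive)
  edge (8, 12)→(10, 6): d=(2,-6) top-left  bias=+0
  edge (10, 6)→(20, 12): d=(10,6) right/bottom  bias=-1
  edge (20, 12)→(8, 12): d=(-12,0) right/bottom  bias=-1
    (2,1)@(5, 3): e=[-36,0,108] → ·  [on edge]
    (5,1)@(11, 3): e=[0,-36,108] → ·  [on edge]
    (5,3)@(11, 7): e=[8,4,60] → #
    (6,3)@(13, 7): e=[20,-8,60] → ·
    (4,4)@(9, 9): e=[0,36,36] → #  [on edge]
    (6,4)@(13, 9): e=[24,12,36] → #
    (7,4)@(15, 9): e=[36,0,36] → ·  [on edge]
    (4,5)@(9, 11): e=[4,56,12] → #
    (7,5)@(15, 11): e=[40,20,12] → #
    (8,5)@(17, 11): e=[52,8,12] → #
    (9,5)@(19, 11): e=[64,-4,12] → ·
    (4,6)@(9, 13): e=[8,76,-12] → ·
  covered (9 px):
    · · · · · · · · · · ·
    · · · · · · · · · · ·
    · · · · · · · · · · ·
    · · · · · # · · · · ·
    · · · · # # # · · · ·
    · · · · # # # # # · ·
    · · · · · · · · · · ·
T2:
  2·area = 6  (B↔C swapped to make it positive)
  edge (14, 6)→(18, 4): d=(4,-2) top-left  bias=+0
  edge (18, 4)→(7, 11): d=(-11,7) right/bottom  bias=-1
  edge (7, 11)→(14, 6): d=(7,-5) top-left  bias=+0
    (10,0)@(21, 1): e=[-6,12,0] → ·  [on edge]
    (6,3)@(13, 7): e=[2,2,2] → #
    (7,3)@(15, 7): e=[6,-12,12] → ·
    (6,4)@(13, 9): e=[10,-20,16] → ·
    (3,5)@(7, 11): e=[6,0,0] → ·  [on edge]
  covered (1 px):
    · · · · · · · · · · ·
    · · · · · · · · · · ·
    · · · · · · · · · · ·
    · · · · · · # · · · ·
    · · · · · · · · · · ·
    · · · · · · · · · · ·
    · · · · · · · · · · ·
T3:
  2·area = 64  (B↔C swapped to make it positive)
  edge (8, 2)→(12, 14): d=(4,12) right/bottom  bias=-1
  edge (12, 14)→(2, 0): d=(-10,-14) top-left  bias=+0
  edge (2, 0)→(8, 2): d=(6,2) right/bottom  bias=-1
    (1,0)@(3, 1): e=[56,4,4] → #
    (2,0)@(5, 1): e=[32,32,0] → ·  [on edge]
    (1,1)@(3, 3): e=[64,-16,16] → ·
    (2,1)@(5, 3): e=[40,12,12] → #
    (3,1)@(7, 3): e=[16,40,8] → #
    (4,1)@(9, 3): e=[-8,68,4] → ·
    (5,1)@(11, 3): e=[-32,96,0] → ·  [on edge]
    (2,2)@(5, 5): e=[48,-8,24] → ·
    (3,2)@(7, 5): e=[24,20,20] → #
    (4,2)@(9, 5): e=[0,48,16] → ·  [on edge]
    (8,2)@(17, 5): e=[-96,160,0] → ·  [on edge]
    (3,3)@(7, 7): e=[32,0,32] → #  [on edge]
    (5,5)@(11, 11): e=[0,16,48] → ·  [on edge]
  covered (7 px):
    · # · · · · · · · · ·
    · · # # · · · · · · ·
    · · · # · · · · · · ·
    · · · # # · · · · · ·
    · · · · # · · · · · ·
    · · · · · · · · · · ·
    · · · · · · · · · · ·

Answer: 23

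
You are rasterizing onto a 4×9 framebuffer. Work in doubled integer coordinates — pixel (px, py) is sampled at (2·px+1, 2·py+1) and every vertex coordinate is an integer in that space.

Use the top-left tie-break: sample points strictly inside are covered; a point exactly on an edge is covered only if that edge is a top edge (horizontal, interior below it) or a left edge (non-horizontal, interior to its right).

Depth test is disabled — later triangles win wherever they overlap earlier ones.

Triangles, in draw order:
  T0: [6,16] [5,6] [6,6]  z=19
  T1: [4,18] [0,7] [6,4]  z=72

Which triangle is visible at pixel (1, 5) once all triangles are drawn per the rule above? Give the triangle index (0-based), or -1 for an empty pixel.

T0:
  2·area = 10
  edge (6, 16)→(5, 6): d=(-1,-10) top-left  bias=+0
  edge (5, 6)→(6, 6): d=(1,0) top-left  bias=+0
  edge (6, 6)→(6, 16): d=(0,10) right/bottom  bias=-1
  covered (0 px):
    . . . .
    . . . .
    . . . .
    . . . .
    . . . .
    . . . .
    . . . .
    . . . .
    . . . .
T1:
  2·area = 78
  edge (4, 18)→(0, 7): d=(-4,-11) top-left  bias=+0
  edge (0, 7)→(6, 4): d=(6,-3) top-left  bias=+0
  edge (6, 4)→(4, 18): d=(-2,14) right/bottom  bias=-1
    (2,2)@(5, 5): e=[63,3,12] → X
    (3,2)@(7, 5): e=[85,9,-16] → .
    (0,3)@(1, 7): e=[11,3,64] → X
    (1,3)@(3, 7): e=[33,9,36] → X
    (3,3)@(7, 7): e=[77,21,-20] → .
    (0,4)@(1, 9): e=[3,15,60] → X
    (3,4)@(7, 9): e=[69,33,-24] → .
    (0,5)@(1, 11): e=[-5,27,56] → .
    (1,5)@(3, 11): e=[17,33,28] → X
    (2,5)@(5, 11): e=[39,39,0] → .  [on edge]
    (1,6)@(3, 13): e=[9,45,24] → X
    (2,6)@(5, 13): e=[31,51,-4] → .
  covered (10 px):
    . . . .
    . . . .
    . . X .
    X X X .
    X X X .
    . X . .
    . X . .
    . X . .
    . . . .

Z-buffer (winner per pixel, '.' = empty):
  . . . .
  . . . .
  . . 1 .
  1 1 1 .
  1 1 1 .
  . 1 . .
  . 1 . .
  . 1 . .
  . . . .

Answer: 1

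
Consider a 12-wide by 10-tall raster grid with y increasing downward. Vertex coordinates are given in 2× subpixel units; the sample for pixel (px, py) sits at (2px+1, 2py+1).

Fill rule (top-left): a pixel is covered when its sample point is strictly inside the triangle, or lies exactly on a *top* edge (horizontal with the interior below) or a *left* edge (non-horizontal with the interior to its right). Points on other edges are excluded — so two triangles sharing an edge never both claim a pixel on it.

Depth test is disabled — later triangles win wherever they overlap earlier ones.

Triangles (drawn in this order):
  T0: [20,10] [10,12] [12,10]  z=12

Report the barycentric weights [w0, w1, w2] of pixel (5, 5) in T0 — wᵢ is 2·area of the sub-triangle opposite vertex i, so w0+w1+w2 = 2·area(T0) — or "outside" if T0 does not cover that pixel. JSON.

T0:
  2·area = 16
  edge (20, 10)→(10, 12): d=(-10,2) right/bottom  bias=-1
  edge (10, 12)→(12, 10): d=(2,-2) top-left  bias=+0
  edge (12, 10)→(20, 10): d=(8,0) top-left  bias=+0
    (10,0)@(21, 1): e=[88,0,-72] → ·  [on edge]
    (9,1)@(19, 3): e=[72,0,-56] → ·  [on edge]
    (8,2)@(17, 5): e=[56,0,-40] → ·  [on edge]
    (7,3)@(15, 7): e=[40,0,-24] → ·  [on edge]
    (6,4)@(13, 9): e=[24,0,-8] → ·  [on edge]
    (5,5)@(11, 11): e=[8,0,8] → #  [on edge]
    (6,5)@(13, 11): e=[4,4,8] → #
    (7,5)@(15, 11): e=[0,8,8] → ·  [on edge]
    (2,6)@(5, 13): e=[0,-8,24] → ·  [on edge]
    (4,6)@(9, 13): e=[-8,0,24] → ·  [on edge]
    (5,6)@(11, 13): e=[-12,4,24] → ·
    (6,6)@(13, 13): e=[-16,8,24] → ·
    (3,7)@(7, 15): e=[-24,0,40] → ·  [on edge]
    (2,8)@(5, 17): e=[-40,0,56] → ·  [on edge]
    (1,9)@(3, 19): e=[-56,0,72] → ·  [on edge]
  covered (2 px):
    · · · · · · · · · · · ·
    · · · · · · · · · · · ·
    · · · · · · · · · · · ·
    · · · · · · · · · · · ·
    · · · · · · · · · · · ·
    · · · · · # # · · · · ·
    · · · · · · · · · · · ·
    · · · · · · · · · · · ·
    · · · · · · · · · · · ·
    · · · · · · · · · · · ·

Result: [0,8,8]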